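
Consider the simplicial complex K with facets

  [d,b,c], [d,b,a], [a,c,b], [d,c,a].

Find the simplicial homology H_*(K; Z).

K has 4 vertices, 6 edges, 4 triangles.
rank ∂_0 = 0, rank ∂_1 = 3 ⇒ b_0 = 4 − 0 − 3 = 1; all invariant factors of ∂_1 are 1 so no torsion. So H_0 = Z.
rank ∂_1 = 3, rank ∂_2 = 3 ⇒ b_1 = 6 − 3 − 3 = 0; all invariant factors of ∂_2 are 1 so no torsion. So H_1 = 0.
rank ∂_2 = 3, rank ∂_3 = 0 ⇒ b_2 = 4 − 3 − 0 = 1. So H_2 = Z.

H_0 = Z,  H_1 = 0,  H_2 = Z.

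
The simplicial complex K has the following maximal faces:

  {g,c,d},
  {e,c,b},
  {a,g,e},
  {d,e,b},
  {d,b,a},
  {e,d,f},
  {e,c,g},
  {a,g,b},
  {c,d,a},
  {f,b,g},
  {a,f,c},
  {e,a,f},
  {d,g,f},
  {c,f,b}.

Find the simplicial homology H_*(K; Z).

H_0 ≅ Z,  H_1 ≅ Z^2,  H_2 ≅ Z.

Order the vertices as a < b < c < d < e < f < g. Listing each simplex with vertices in this order, K has dimension 2 with simplices:

  0-simplices (7): a, b, c, d, e, f, g
  1-simplices (21): ab, ac, ad, ae, af, ag, bc, bd, be, bf, bg, cd, ce, cf, cg, de, df, dg, ef, eg, fg
  2-simplices (14): abd, abg, acd, acf, aef, aeg, bce, bcf, bde, bfg, cdg, ceg, def, dfg

Hence C_0 ≅ Z^7, C_1 ≅ Z^21, C_2 ≅ Z^14.

The boundary map ∂_1: C_1 → C_0 sends each edge [p,q] (with p < q) to q − p. For instance
  ∂cd = d − c.
As a 7×21 matrix over Z this has rank 6, with invariant factors (1,1,1,1,1,1).

Boundary ∂_2: C_2 → C_1 acts by ∂[p,q,r] = [q,r] − [p,r] + [p,q]. For instance
  ∂abd = bd − ad + ab,
  ∂dfg = fg − dg + df.
The 21×14 boundary matrix has rank 13 and Smith normal form diag(1,1,1,1,1,1,1,1,1,1,1,1,1).

Reading off H_k = ker ∂_k / im ∂_{k+1}:

  H_0: rank C_0 − rank ∂_1 = 7 − 6 = 1, and the invariant factors of ∂_1 are all 1, so H_0 = Z.
  H_1: rank ker ∂_1 − rank ∂_2 = (21 − 6) − 13 = 2, and the invariant factors of ∂_2 are all 1, so H_1 = Z^2.
  H_2: rank ker ∂_2 − rank ∂_3 = (14 − 13) − 0 = 1, and there is no ∂_3, so H_2 = Z.

As a check, the Euler characteristic is 7 − 21 + 14 = 0, which agrees with 1 − 2 + 1 = 0.
(K is a triangulation of the torus T^2.)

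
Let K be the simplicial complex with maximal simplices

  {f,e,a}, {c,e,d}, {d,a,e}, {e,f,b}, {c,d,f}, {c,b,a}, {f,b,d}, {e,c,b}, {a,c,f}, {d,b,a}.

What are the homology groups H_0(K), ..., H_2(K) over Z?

H_0 ≅ Z,  H_1 ≅ Z/2Z,  H_2 = 0.

Order the vertices as a < b < c < d < e < f. Listing each simplex with vertices in this order, K has dimension 2 with simplices:

  0-simplices (6): a, b, c, d, e, f
  1-simplices (15): ab, ac, ad, ae, af, bc, bd, be, bf, cd, ce, cf, de, df, ef
  2-simplices (10): abc, abd, acf, ade, aef, bce, bdf, bef, cde, cdf

giving chain groups C_0 ≅ Z^6, C_1 ≅ Z^15, C_2 ≅ Z^10.

Boundary ∂_1: C_1 → C_0 is given by ∂[p,q] = [q] − [p]. For instance
  ∂bd = d − b.
The 6×15 boundary matrix has rank 5 and Smith normal form diag(1,1,1,1,1).

∂_2: C_2 → C_1 acts by ∂[p,q,r] = [q,r] − [p,r] + [p,q]. For instance
  ∂abd = bd − ad + ab,
  ∂acf = cf − af + ac.
The resulting 15×10 matrix has rank 10, and its Smith normal form has invariant factors (1,1,1,1,1,1,1,1,1,2).

Computing H_k = (kernel of ∂_k) / (image of ∂_{k+1}):

  H_0: rank C_0 − rank ∂_1 = 6 − 5 = 1, and the invariant factors of ∂_1 are all 1, so H_0 ≅ Z.
  H_1: rank ker ∂_1 − rank ∂_2 = (15 − 5) − 10 = 0, and ∂_2 has invariant factor 2 > 1, so H_1 ≅ Z/2Z.
  H_2: rank ker ∂_2 − rank ∂_3 = (10 − 10) − 0 = 0, and there is no ∂_3, so H_2 ≅ 0.

As a check, the Euler characteristic is 6 − 15 + 10 = 1, which agrees with 1 − 0 + 0 = 1.
(K is a triangulation of the real projective plane RP^2.)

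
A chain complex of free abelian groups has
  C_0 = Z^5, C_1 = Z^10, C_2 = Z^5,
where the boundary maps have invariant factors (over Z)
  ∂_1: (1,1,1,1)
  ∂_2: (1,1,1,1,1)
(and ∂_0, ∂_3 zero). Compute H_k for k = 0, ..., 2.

H_0 = Z,  H_1 = Z,  H_2 = 0.

H_0: b_0 = 5 − 0 − 4 = 1; torsion from ∂_1 factors > 1: none. So H_0 = Z.
H_1: b_1 = 10 − 4 − 5 = 1; torsion from ∂_2 factors > 1: none. So H_1 = Z.
H_2: b_2 = 5 − 5 − 0 = 0; torsion from ∂_3 factors > 1: none. So H_2 = 0.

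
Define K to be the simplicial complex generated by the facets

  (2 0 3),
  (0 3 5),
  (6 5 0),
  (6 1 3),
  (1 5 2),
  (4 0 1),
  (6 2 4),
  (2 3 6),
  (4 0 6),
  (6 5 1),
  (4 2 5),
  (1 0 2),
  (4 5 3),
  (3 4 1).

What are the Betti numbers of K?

Order the vertices as 0 < 1 < 2 < 3 < 4 < 5 < 6. Listing each simplex with vertices in this order, K has dimension 2 with simplices:

  0-simplices (7): [0], [1], [2], [3], [4], [5], [6]
  1-simplices (21): [0,1], [0,2], [0,3], [0,4], [0,5], [0,6], [1,2], [1,3], [1,4], [1,5], [1,6], [2,3], [2,4], [2,5], [2,6], [3,4], [3,5], [3,6], [4,5], [4,6], [5,6]
  2-simplices (14): [0,1,2], [0,1,4], [0,2,3], [0,3,5], [0,4,6], [0,5,6], [1,2,5], [1,3,4], [1,3,6], [1,5,6], [2,3,6], [2,4,5], [2,4,6], [3,4,5]

giving chain groups C_0 ≅ Z^7, C_1 ≅ Z^21, C_2 ≅ Z^14.

∂_1: C_1 → C_0 maps an edge to its endpoints' difference, ∂[p,q] = q − p.
The resulting 7×21 matrix has rank 6, and its Smith normal form has invariant factors (1,1,1,1,1,1).

∂_2: C_2 → C_1 sends each 2-simplex [p,q,r] to [q,r] − [p,r] + [p,q]. For instance
  ∂[0,3,5] = [3,5] − [0,5] + [0,3],
  ∂[2,4,6] = [4,6] − [2,6] + [2,4].
As a 21×14 matrix over Z this has rank 13, with invariant factors (1,1,1,1,1,1,1,1,1,1,1,1,1).

Computing H_k = (kernel of ∂_k) / (image of ∂_{k+1}):

  H_0: rank C_0 − rank ∂_1 = 7 − 6 = 1, and the invariant factors of ∂_1 are all 1, so H_0 ≅ Z.
  H_1: rank ker ∂_1 − rank ∂_2 = (21 − 6) − 13 = 2, and the invariant factors of ∂_2 are all 1, so H_1 ≅ Z^2.
  H_2: rank ker ∂_2 − rank ∂_3 = (14 − 13) − 0 = 1, and there is no ∂_3, so H_2 ≅ Z.

Hence the Betti numbers are b_0 = 1, b_1 = 2, b_2 = 1.

b_0 = 1, b_1 = 2, b_2 = 1.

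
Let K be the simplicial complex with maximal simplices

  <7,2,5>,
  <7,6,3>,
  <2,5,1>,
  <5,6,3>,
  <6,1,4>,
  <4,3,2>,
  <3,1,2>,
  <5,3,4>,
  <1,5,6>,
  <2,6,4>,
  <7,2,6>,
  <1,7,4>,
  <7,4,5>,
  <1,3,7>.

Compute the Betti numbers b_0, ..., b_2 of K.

Fix the vertex order 1 < 2 < 3 < 4 < 5 < 6 < 7 and write every simplex with vertices in increasing order. Then dim K = 2 and the simplices of K are:

  0-simplices (7): [1], [2], [3], [4], [5], [6], [7]
  1-simplices (21): [1,2], [1,3], [1,4], [1,5], [1,6], [1,7], [2,3], [2,4], [2,5], [2,6], [2,7], [3,4], [3,5], [3,6], [3,7], [4,5], [4,6], [4,7], [5,6], [5,7], [6,7]
  2-simplices (14): [1,2,3], [1,2,5], [1,3,7], [1,4,6], [1,4,7], [1,5,6], [2,3,4], [2,4,6], [2,5,7], [2,6,7], [3,4,5], [3,5,6], [3,6,7], [4,5,7]

so the chain groups are C_0 ≅ Z^7, C_1 ≅ Z^21, C_2 ≅ Z^14.

∂_1: C_1 → C_0 is given by ∂[p,q] = [q] − [p]. For instance
  ∂[1,6] = [6] − [1].
The 7×21 boundary matrix has rank 6 and Smith normal form diag(1,1,1,1,1,1).

∂_2: C_2 → C_1 sends each 2-simplex [p,q,r] to [q,r] − [p,r] + [p,q]. For instance
  ∂[3,4,5] = [4,5] − [3,5] + [3,4],
  ∂[4,5,7] = [5,7] − [4,7] + [4,5].
This gives a 21×14 integer matrix of rank 13; reducing to Smith normal form yields diagonal entries (1,1,1,1,1,1,1,1,1,1,1,1,1).

Reading off H_k = ker ∂_k / im ∂_{k+1}:

  H_0: rank C_0 − rank ∂_1 = 7 − 6 = 1, and the invariant factors of ∂_1 are all 1, so H_0 = Z.
  H_1: rank ker ∂_1 − rank ∂_2 = (21 − 6) − 13 = 2, and the invariant factors of ∂_2 are all 1, so H_1 = Z^2.
  H_2: rank ker ∂_2 − rank ∂_3 = (14 − 13) − 0 = 1, and there is no ∂_3, so H_2 = Z.

Hence the Betti numbers are b_0 = 1, b_1 = 2, b_2 = 1.

b_0 = 1, b_1 = 2, b_2 = 1.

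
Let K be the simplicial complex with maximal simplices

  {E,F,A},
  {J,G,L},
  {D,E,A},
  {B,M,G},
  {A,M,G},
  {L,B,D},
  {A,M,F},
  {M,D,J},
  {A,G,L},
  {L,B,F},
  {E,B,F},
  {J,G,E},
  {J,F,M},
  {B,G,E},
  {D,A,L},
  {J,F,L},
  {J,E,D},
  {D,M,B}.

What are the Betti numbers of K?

K has 9 vertices, 27 edges, 18 triangles.
rank ∂_0 = 0, rank ∂_1 = 8 ⇒ b_0 = 9 − 0 − 8 = 1; all invariant factors of ∂_1 are 1 so no torsion. So H_0 ≅ Z.
rank ∂_1 = 8, rank ∂_2 = 17 ⇒ b_1 = 27 − 8 − 17 = 2; all invariant factors of ∂_2 are 1 so no torsion. So H_1 ≅ Z^2.
rank ∂_2 = 17, rank ∂_3 = 0 ⇒ b_2 = 18 − 17 − 0 = 1. So H_2 ≅ Z.

b_0 = 1, b_1 = 2, b_2 = 1.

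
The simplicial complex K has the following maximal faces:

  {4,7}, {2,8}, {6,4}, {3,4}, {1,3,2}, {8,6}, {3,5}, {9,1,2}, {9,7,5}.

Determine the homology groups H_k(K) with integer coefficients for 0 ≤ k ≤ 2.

Order the vertices as 1 < 2 < 3 < 4 < 5 < 6 < 7 < 8 < 9. Listing each simplex with vertices in this order, K has dimension 2 with simplices:

  0-simplices (9): [1], [2], [3], [4], [5], [6], [7], [8], [9]
  1-simplices (14): [1,2], [1,3], [1,9], [2,3], [2,8], [2,9], [3,4], [3,5], [4,6], [4,7], [5,7], [5,9], [6,8], [7,9]
  2-simplices (3): [1,2,3], [1,2,9], [5,7,9]

so the chain groups are C_0 ≅ Z^9, C_1 ≅ Z^14, C_2 ≅ Z^3.

∂_1: C_1 → C_0 is given by ∂[p,q] = [q] − [p]. For instance
  ∂[6,8] = [8] − [6].
This gives a 9×14 integer matrix of rank 8; reducing to Smith normal form yields diagonal entries (1,1,1,1,1,1,1,1).

∂_2: C_2 → C_1 maps a triangle to the signed sum of its edges. For instance
  ∂[1,2,9] = [2,9] − [1,9] + [1,2],
  ∂[5,7,9] = [7,9] − [5,9] + [5,7].
The resulting 14×3 matrix has rank 3, and its Smith normal form has invariant factors (1,1,1).

Reading off H_k = ker ∂_k / im ∂_{k+1}:

  H_0: rank C_0 − rank ∂_1 = 9 − 8 = 1, and the invariant factors of ∂_1 are all 1, so H_0 ≅ Z.
  H_1: rank ker ∂_1 − rank ∂_2 = (14 − 8) − 3 = 3, and the invariant factors of ∂_2 are all 1, so H_1 ≅ Z^3.
  H_2: rank ker ∂_2 − rank ∂_3 = (3 − 3) − 0 = 0, and there is no ∂_3, so H_2 ≅ 0.

H_0 = Z,  H_1 = Z^3,  H_2 = 0.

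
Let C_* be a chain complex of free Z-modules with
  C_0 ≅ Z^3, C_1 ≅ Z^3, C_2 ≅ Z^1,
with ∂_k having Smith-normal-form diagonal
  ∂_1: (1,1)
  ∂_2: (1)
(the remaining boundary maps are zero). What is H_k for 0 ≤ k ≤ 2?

H_0 = Z,  H_1 = 0,  H_2 = 0.

H_0: b_0 = 3 − 0 − 2 = 1; torsion from ∂_1 factors > 1: none. So H_0 = Z.
H_1: b_1 = 3 − 2 − 1 = 0; torsion from ∂_2 factors > 1: none. So H_1 = 0.
H_2: b_2 = 1 − 1 − 0 = 0; torsion from ∂_3 factors > 1: none. So H_2 = 0.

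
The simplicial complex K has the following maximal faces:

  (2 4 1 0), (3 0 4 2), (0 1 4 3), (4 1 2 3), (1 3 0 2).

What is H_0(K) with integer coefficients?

K has 5 vertices, 10 edges, 10 triangles, 5 3-simplices.
rank ∂_0 = 0, rank ∂_1 = 4 ⇒ b_0 = 5 − 0 − 4 = 1; all invariant factors of ∂_1 are 1 so no torsion. So H_0 = Z.

H_0 ≅ Z.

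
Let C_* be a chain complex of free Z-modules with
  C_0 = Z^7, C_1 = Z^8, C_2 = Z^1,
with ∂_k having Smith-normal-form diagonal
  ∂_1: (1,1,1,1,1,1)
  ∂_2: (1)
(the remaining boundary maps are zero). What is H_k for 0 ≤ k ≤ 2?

H_0 ≅ Z,  H_1 ≅ Z,  H_2 = 0.

H_0: b_0 = 7 − 0 − 6 = 1; torsion from ∂_1 factors > 1: none. So H_0 ≅ Z.
H_1: b_1 = 8 − 6 − 1 = 1; torsion from ∂_2 factors > 1: none. So H_1 ≅ Z.
H_2: b_2 = 1 − 1 − 0 = 0; torsion from ∂_3 factors > 1: none. So H_2 ≅ 0.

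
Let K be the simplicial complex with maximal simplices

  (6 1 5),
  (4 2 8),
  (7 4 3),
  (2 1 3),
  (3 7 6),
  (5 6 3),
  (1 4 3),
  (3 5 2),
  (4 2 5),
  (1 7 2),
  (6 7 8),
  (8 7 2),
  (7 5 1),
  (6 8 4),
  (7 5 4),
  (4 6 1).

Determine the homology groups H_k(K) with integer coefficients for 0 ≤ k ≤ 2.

K has 8 vertices, 24 edges, 16 triangles.
rank ∂_0 = 0, rank ∂_1 = 7 ⇒ b_0 = 8 − 0 − 7 = 1; all invariant factors of ∂_1 are 1 so no torsion. So H_0 = Z.
rank ∂_1 = 7, rank ∂_2 = 15 ⇒ b_1 = 24 − 7 − 15 = 2; all invariant factors of ∂_2 are 1 so no torsion. So H_1 = Z^2.
rank ∂_2 = 15, rank ∂_3 = 0 ⇒ b_2 = 16 − 15 − 0 = 1. So H_2 = Z.

H_0 ≅ Z,  H_1 ≅ Z^2,  H_2 ≅ Z.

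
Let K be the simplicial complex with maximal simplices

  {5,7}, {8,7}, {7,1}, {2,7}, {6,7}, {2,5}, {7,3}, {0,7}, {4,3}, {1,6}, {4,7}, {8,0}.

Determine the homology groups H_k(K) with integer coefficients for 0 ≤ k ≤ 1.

K has 9 vertices, 12 edges.
rank ∂_0 = 0, rank ∂_1 = 8 ⇒ b_0 = 9 − 0 − 8 = 1; all invariant factors of ∂_1 are 1 so no torsion. So H_0 ≅ Z.
rank ∂_1 = 8, rank ∂_2 = 0 ⇒ b_1 = 12 − 8 − 0 = 4. So H_1 ≅ Z^4.

H_0 ≅ Z,  H_1 ≅ Z^4.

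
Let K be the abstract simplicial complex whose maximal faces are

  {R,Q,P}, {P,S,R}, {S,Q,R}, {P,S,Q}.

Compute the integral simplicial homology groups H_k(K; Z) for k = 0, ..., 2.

Fix the vertex order P < Q < R < S and write every simplex with vertices in increasing order. Then dim K = 2 and the simplices of K are:

  0-simplices (4): P, Q, R, S
  1-simplices (6): PQ, PR, PS, QR, QS, RS
  2-simplices (4): PQR, PQS, PRS, QRS

giving chain groups C_0 ≅ Z^4, C_1 ≅ Z^6, C_2 ≅ Z^4.

Boundary ∂_1: C_1 → C_0 sends each edge [p,q] (with p < q) to q − p.
The resulting 4×6 matrix has rank 3, and its Smith normal form has invariant factors (1,1,1).

∂_2: C_2 → C_1 maps a triangle to the signed sum of its edges. For instance
  ∂PRS = RS − PS + PR,
  ∂PQR = QR − PR + PQ.
As a 6×4 matrix over Z this has rank 3, with invariant factors (1,1,1).

Reading off H_k = ker ∂_k / im ∂_{k+1}:

  H_0: rank C_0 − rank ∂_1 = 4 − 3 = 1, and the invariant factors of ∂_1 are all 1, so H_0 ≅ Z.
  H_1: rank ker ∂_1 − rank ∂_2 = (6 − 3) − 3 = 0, and the invariant factors of ∂_2 are all 1, so H_1 ≅ 0.
  H_2: rank ker ∂_2 − rank ∂_3 = (4 − 3) − 0 = 1, and there is no ∂_3, so H_2 ≅ Z.

H_0 = Z,  H_1 = 0,  H_2 = Z.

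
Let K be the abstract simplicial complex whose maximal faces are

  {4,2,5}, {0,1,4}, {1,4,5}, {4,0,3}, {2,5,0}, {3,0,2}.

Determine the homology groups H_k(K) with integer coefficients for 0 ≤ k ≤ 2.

Fix the vertex order 0 < 1 < 2 < 3 < 4 < 5 and write every simplex with vertices in increasing order. Then dim K = 2 and the simplices of K are:

  0-simplices (6): [0], [1], [2], [3], [4], [5]
  1-simplices (12): [0,1], [0,2], [0,3], [0,4], [0,5], [1,4], [1,5], [2,3], [2,4], [2,5], [3,4], [4,5]
  2-simplices (6): [0,1,4], [0,2,3], [0,2,5], [0,3,4], [1,4,5], [2,4,5]

so the chain groups are C_0 ≅ Z^6, C_1 ≅ Z^12, C_2 ≅ Z^6.

Boundary ∂_1: C_1 → C_0 sends each edge [p,q] (with p < q) to q − p.
This gives a 6×12 integer matrix of rank 5; reducing to Smith normal form yields diagonal entries (1,1,1,1,1).

Boundary ∂_2: C_2 → C_1 maps a triangle to the signed sum of its edges. For instance
  ∂[0,3,4] = [3,4] − [0,4] + [0,3],
  ∂[2,4,5] = [4,5] − [2,5] + [2,4].
The 12×6 boundary matrix has rank 6 and Smith normal form diag(1,1,1,1,1,1).

Computing H_k = (kernel of ∂_k) / (image of ∂_{k+1}):

  H_0: rank C_0 − rank ∂_1 = 6 − 5 = 1, and the invariant factors of ∂_1 are all 1, so H_0 = Z.
  H_1: rank ker ∂_1 − rank ∂_2 = (12 − 5) − 6 = 1, and the invariant factors of ∂_2 are all 1, so H_1 = Z.
  H_2: rank ker ∂_2 − rank ∂_3 = (6 − 6) − 0 = 0, and there is no ∂_3, so H_2 = 0.

As a check, the Euler characteristic is 6 − 12 + 6 = 0, which agrees with 1 − 1 + 0 = 0.

H_0 = Z,  H_1 = Z,  H_2 = 0.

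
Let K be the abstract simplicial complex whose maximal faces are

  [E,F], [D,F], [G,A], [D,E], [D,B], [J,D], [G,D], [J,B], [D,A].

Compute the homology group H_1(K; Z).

Order the vertices as A < B < D < E < F < G < J. Listing each simplex with vertices in this order, K has dimension 1 with simplices:

  0-simplices (7): A, B, D, E, F, G, J
  1-simplices (9): AD, AG, BD, BJ, DE, DF, DG, DJ, EF

giving chain groups C_0 ≅ Z^7, C_1 ≅ Z^9.

The boundary map ∂_1: C_1 → C_0 is given by ∂[p,q] = [q] − [p].
This gives a 7×9 integer matrix of rank 6; reducing to Smith normal form yields diagonal entries (1,1,1,1,1,1).

Now H_k = ker ∂_k / im ∂_{k+1}, so:

  H_1: rank ker ∂_1 − rank ∂_2 = (9 − 6) − 0 = 3, and there is no ∂_2, so H_1 = Z^3.

H_1 = Z^3.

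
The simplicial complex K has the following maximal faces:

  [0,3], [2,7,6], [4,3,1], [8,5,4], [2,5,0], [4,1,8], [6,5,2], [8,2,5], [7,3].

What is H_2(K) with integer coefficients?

Order the vertices as 0 < 1 < 2 < 3 < 4 < 5 < 6 < 7 < 8. Listing each simplex with vertices in this order, K has dimension 2 with simplices:

  0-simplices (9): [0], [1], [2], [3], [4], [5], [6], [7], [8]
  1-simplices (17): [0,2], [0,3], [0,5], [1,3], [1,4], [1,8], [2,5], [2,6], [2,7], [2,8], [3,4], [3,7], [4,5], [4,8], [5,6], [5,8], [6,7]
  2-simplices (7): [0,2,5], [1,3,4], [1,4,8], [2,5,6], [2,5,8], [2,6,7], [4,5,8]

so the chain groups are C_0 ≅ Z^9, C_1 ≅ Z^17, C_2 ≅ Z^7.

Boundary ∂_1: C_1 → C_0 maps an edge to its endpoints' difference, ∂[p,q] = q − p.
As a 9×17 matrix over Z this has rank 8, with invariant factors (1,1,1,1,1,1,1,1).

The boundary map ∂_2: C_2 → C_1 sends each 2-simplex [p,q,r] to [q,r] − [p,r] + [p,q]. For instance
  ∂[2,5,6] = [5,6] − [2,6] + [2,5],
  ∂[2,5,8] = [5,8] − [2,8] + [2,5].
The 17×7 boundary matrix has rank 7 and Smith normal form diag(1,1,1,1,1,1,1).

Now H_k = ker ∂_k / im ∂_{k+1}, so:

  H_2: rank ker ∂_2 − rank ∂_3 = (7 − 7) − 0 = 0, and there is no ∂_3, so H_2 ≅ 0.

H_2 = 0.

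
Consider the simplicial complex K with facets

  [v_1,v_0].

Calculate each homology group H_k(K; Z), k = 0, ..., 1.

Order the vertices as v_0 < v_1. Listing each simplex with vertices in this order, K has dimension 1 with simplices:

  0-simplices (2): [v_0], [v_1]
  1-simplices (1): [v_0,v_1]

Hence C_0 ≅ Z^2, C_1 ≅ Z^1.

The boundary map ∂_1: C_1 → C_0 is given by ∂[p,q] = [q] − [p]. For instance
  ∂[v_0,v_1] = [v_1] − [v_0].
The 2×1 boundary matrix has rank 1 and Smith normal form diag(1).

Now H_k = ker ∂_k / im ∂_{k+1}, so:

  H_0: rank C_0 − rank ∂_1 = 2 − 1 = 1, and the invariant factors of ∂_1 are all 1, so H_0 = Z.
  H_1: rank ker ∂_1 − rank ∂_2 = (1 − 1) − 0 = 0, and there is no ∂_2, so H_1 = 0.

H_0 ≅ Z,  H_1 = 0.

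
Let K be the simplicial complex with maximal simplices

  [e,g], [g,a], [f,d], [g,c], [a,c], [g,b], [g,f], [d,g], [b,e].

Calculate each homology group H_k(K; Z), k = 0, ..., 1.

Fix the vertex order a < b < c < d < e < f < g and write every simplex with vertices in increasing order. Then dim K = 1 and the simplices of K are:

  0-simplices (7): a, b, c, d, e, f, g
  1-simplices (9): ac, ag, be, bg, cg, df, dg, eg, fg

Hence C_0 ≅ Z^7, C_1 ≅ Z^9.

Boundary ∂_1: C_1 → C_0 sends each edge [p,q] (with p < q) to q − p. For instance
  ∂df = f − d.
As a 7×9 matrix over Z this has rank 6, with invariant factors (1,1,1,1,1,1).

Now H_k = ker ∂_k / im ∂_{k+1}, so:

  H_0: rank C_0 − rank ∂_1 = 7 − 6 = 1, and the invariant factors of ∂_1 are all 1, so H_0 ≅ Z.
  H_1: rank ker ∂_1 − rank ∂_2 = (9 − 6) − 0 = 3, and there is no ∂_2, so H_1 ≅ Z^3.

H_0 = Z,  H_1 = Z^3.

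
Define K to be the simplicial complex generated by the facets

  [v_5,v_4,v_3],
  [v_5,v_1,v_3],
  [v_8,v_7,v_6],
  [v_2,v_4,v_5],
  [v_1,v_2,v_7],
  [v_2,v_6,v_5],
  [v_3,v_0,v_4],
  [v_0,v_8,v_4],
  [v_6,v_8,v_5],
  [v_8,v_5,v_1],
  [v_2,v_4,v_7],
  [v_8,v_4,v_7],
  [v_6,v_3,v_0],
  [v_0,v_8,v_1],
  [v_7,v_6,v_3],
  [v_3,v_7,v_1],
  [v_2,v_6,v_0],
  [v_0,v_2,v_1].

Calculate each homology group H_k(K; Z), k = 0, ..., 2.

K has 9 vertices, 27 edges, 18 triangles.
rank ∂_0 = 0, rank ∂_1 = 8 ⇒ b_0 = 9 − 0 − 8 = 1; all invariant factors of ∂_1 are 1 so no torsion. So H_0 = Z.
rank ∂_1 = 8, rank ∂_2 = 17 ⇒ b_1 = 27 − 8 − 17 = 2; all invariant factors of ∂_2 are 1 so no torsion. So H_1 = Z^2.
rank ∂_2 = 17, rank ∂_3 = 0 ⇒ b_2 = 18 − 17 − 0 = 1. So H_2 = Z.

H_0 ≅ Z,  H_1 ≅ Z^2,  H_2 ≅ Z.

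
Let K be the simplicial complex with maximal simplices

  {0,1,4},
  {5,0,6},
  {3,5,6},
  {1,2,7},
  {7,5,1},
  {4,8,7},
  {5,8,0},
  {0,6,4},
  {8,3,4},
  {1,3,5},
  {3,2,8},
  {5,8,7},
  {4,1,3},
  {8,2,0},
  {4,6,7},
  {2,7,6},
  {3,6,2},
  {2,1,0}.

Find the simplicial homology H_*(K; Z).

H_0 = Z,  H_1 = Z^2,  H_2 = Z.

Take the total order 0 < 1 < 2 < 3 < 4 < 5 < 6 < 7 < 8 on the vertex set. Then K (dimension 2) consists of the simplices:

  0-simplices (9): [0], [1], [2], [3], [4], [5], [6], [7], [8]
  1-simplices (27): (27 of them)
  2-simplices (18): [0,1,2], [0,1,4], [0,2,8], [0,4,6], [0,5,6], [0,5,8], [1,2,7], [1,3,4], [1,3,5], [1,5,7], [2,3,6], [2,3,8], [2,6,7], [3,4,8], [3,5,6], [4,6,7], [4,7,8], [5,7,8]

so the chain groups are C_0 ≅ Z^9, C_1 ≅ Z^27, C_2 ≅ Z^18.

The boundary map ∂_1: C_1 → C_0 maps an edge to its endpoints' difference, ∂[p,q] = q − p.
The 9×27 boundary matrix has rank 8 and Smith normal form diag(1,1,1,1,1,1,1,1).

Boundary ∂_2: C_2 → C_1 acts by ∂[p,q,r] = [q,r] − [p,r] + [p,q]. For instance
  ∂[0,1,2] = [1,2] − [0,2] + [0,1],
  ∂[5,7,8] = [7,8] − [5,8] + [5,7].
The 27×18 boundary matrix has rank 17 and Smith normal form diag(1,1,1,1,1,1,1,1,1,1,1,1,1,1,1,1,1).

From H_k ≅ ker(∂_k) / im(∂_{k+1}) we obtain:

  H_0: rank C_0 − rank ∂_1 = 9 − 8 = 1, and the invariant factors of ∂_1 are all 1, so H_0 ≅ Z.
  H_1: rank ker ∂_1 − rank ∂_2 = (27 − 8) − 17 = 2, and the invariant factors of ∂_2 are all 1, so H_1 ≅ Z^2.
  H_2: rank ker ∂_2 − rank ∂_3 = (18 − 17) − 0 = 1, and there is no ∂_3, so H_2 ≅ Z.

As a check, the Euler characteristic is 9 − 27 + 18 = 0, which agrees with 1 − 2 + 1 = 0.
(K is a triangulation of the torus T^2.)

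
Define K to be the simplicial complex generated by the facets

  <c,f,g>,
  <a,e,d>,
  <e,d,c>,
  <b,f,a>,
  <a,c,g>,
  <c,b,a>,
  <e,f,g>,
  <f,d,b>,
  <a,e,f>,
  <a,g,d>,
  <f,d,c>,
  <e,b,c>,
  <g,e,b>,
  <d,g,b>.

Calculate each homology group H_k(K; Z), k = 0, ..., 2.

H_0 ≅ Z,  H_1 ≅ Z^2,  H_2 ≅ Z.

We work with the vertex ordering a < b < c < d < e < f < g. The simplices of K, each written with vertices in increasing order, are:

  0-simplices (7): a, b, c, d, e, f, g
  1-simplices (21): ab, ac, ad, ae, af, ag, bc, bd, be, bf, bg, cd, ce, cf, cg, de, df, dg, ef, eg, fg
  2-simplices (14): abc, abf, acg, ade, adg, aef, bce, bdf, bdg, beg, cde, cdf, cfg, efg

giving chain groups C_0 ≅ Z^7, C_1 ≅ Z^21, C_2 ≅ Z^14.

The boundary map ∂_1: C_1 → C_0 maps an edge to its endpoints' difference, ∂[p,q] = q − p. For instance
  ∂ag = g − a.
As a 7×21 matrix over Z this has rank 6, with invariant factors (1,1,1,1,1,1).

∂_2: C_2 → C_1 sends each 2-simplex [p,q,r] to [q,r] − [p,r] + [p,q]. For instance
  ∂acg = cg − ag + ac,
  ∂beg = eg − bg + be.
As a 21×14 matrix over Z this has rank 13, with invariant factors (1,1,1,1,1,1,1,1,1,1,1,1,1).

From H_k ≅ ker(∂_k) / im(∂_{k+1}) we obtain:

  H_0: rank C_0 − rank ∂_1 = 7 − 6 = 1, and the invariant factors of ∂_1 are all 1, so H_0 = Z.
  H_1: rank ker ∂_1 − rank ∂_2 = (21 − 6) − 13 = 2, and the invariant factors of ∂_2 are all 1, so H_1 = Z^2.
  H_2: rank ker ∂_2 − rank ∂_3 = (14 − 13) − 0 = 1, and there is no ∂_3, so H_2 = Z.

(K is a triangulation of the torus T^2.)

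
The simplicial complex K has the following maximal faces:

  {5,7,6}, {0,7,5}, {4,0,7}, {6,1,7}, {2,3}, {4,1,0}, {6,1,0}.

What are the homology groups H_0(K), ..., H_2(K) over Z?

H_0 = Z^2,  H_1 = Z,  H_2 = 0.

Take the total order 0 < 1 < 2 < 3 < 4 < 5 < 6 < 7 on the vertex set. Then K (dimension 2) consists of the simplices:

  0-simplices (8): [0], [1], [2], [3], [4], [5], [6], [7]
  1-simplices (13): [0,1], [0,4], [0,5], [0,6], [0,7], [1,4], [1,6], [1,7], [2,3], [4,7], [5,6], [5,7], [6,7]
  2-simplices (6): [0,1,4], [0,1,6], [0,4,7], [0,5,7], [1,6,7], [5,6,7]

so the chain groups are C_0 ≅ Z^8, C_1 ≅ Z^13, C_2 ≅ Z^6.

The boundary map ∂_1: C_1 → C_0 sends each edge [p,q] (with p < q) to q − p.
This gives a 8×13 integer matrix of rank 6; reducing to Smith normal form yields diagonal entries (1,1,1,1,1,1).

Boundary ∂_2: C_2 → C_1 acts by ∂[p,q,r] = [q,r] − [p,r] + [p,q]. For instance
  ∂[1,6,7] = [6,7] − [1,7] + [1,6],
  ∂[0,1,4] = [1,4] − [0,4] + [0,1].
As a 13×6 matrix over Z this has rank 6, with invariant factors (1,1,1,1,1,1).

Reading off H_k = ker ∂_k / im ∂_{k+1}:

  H_0: rank C_0 − rank ∂_1 = 8 − 6 = 2, and the invariant factors of ∂_1 are all 1, so H_0 = Z^2.
  H_1: rank ker ∂_1 − rank ∂_2 = (13 − 6) − 6 = 1, and the invariant factors of ∂_2 are all 1, so H_1 = Z.
  H_2: rank ker ∂_2 − rank ∂_3 = (6 − 6) − 0 = 0, and there is no ∂_3, so H_2 = 0.

(K is a triangulation of the disjoint union of the 1-simplex and the cylinder S^1 x I.)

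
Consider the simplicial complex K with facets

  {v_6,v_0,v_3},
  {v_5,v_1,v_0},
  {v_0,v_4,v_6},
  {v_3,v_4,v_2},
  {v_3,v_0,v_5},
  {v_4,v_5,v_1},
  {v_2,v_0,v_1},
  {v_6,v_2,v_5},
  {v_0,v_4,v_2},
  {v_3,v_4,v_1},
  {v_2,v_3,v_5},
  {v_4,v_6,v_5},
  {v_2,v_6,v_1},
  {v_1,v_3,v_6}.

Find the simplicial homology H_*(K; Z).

We work with the vertex ordering v_0 < v_1 < v_2 < v_3 < v_4 < v_5 < v_6. The simplices of K, each written with vertices in increasing order, are:

  0-simplices (7): [v_0], [v_1], [v_2], [v_3], [v_4], [v_5], [v_6]
  1-simplices (21): (21 of them)
  2-simplices (14): (14 of them)

Hence C_0 ≅ Z^7, C_1 ≅ Z^21, C_2 ≅ Z^14.

∂_1: C_1 → C_0 maps an edge to its endpoints' difference, ∂[p,q] = q − p. For instance
  ∂[v_1,v_6] = [v_6] − [v_1].
The resulting 7×21 matrix has rank 6, and its Smith normal form has invariant factors (1,1,1,1,1,1).

∂_2: C_2 → C_1 maps a triangle to the signed sum of its edges. For instance
  ∂[v_0,v_4,v_6] = [v_4,v_6] − [v_0,v_6] + [v_0,v_4],
  ∂[v_1,v_2,v_6] = [v_2,v_6] − [v_1,v_6] + [v_1,v_2].
This gives a 21×14 integer matrix of rank 13; reducing to Smith normal form yields diagonal entries (1,1,1,1,1,1,1,1,1,1,1,1,1).

From H_k ≅ ker(∂_k) / im(∂_{k+1}) we obtain:

  H_0: rank C_0 − rank ∂_1 = 7 − 6 = 1, and the invariant factors of ∂_1 are all 1, so H_0 ≅ Z.
  H_1: rank ker ∂_1 − rank ∂_2 = (21 − 6) − 13 = 2, and the invariant factors of ∂_2 are all 1, so H_1 ≅ Z^2.
  H_2: rank ker ∂_2 − rank ∂_3 = (14 − 13) − 0 = 1, and there is no ∂_3, so H_2 ≅ Z.

(K is a triangulation of the torus T^2.)

H_0 = Z,  H_1 = Z^2,  H_2 = Z.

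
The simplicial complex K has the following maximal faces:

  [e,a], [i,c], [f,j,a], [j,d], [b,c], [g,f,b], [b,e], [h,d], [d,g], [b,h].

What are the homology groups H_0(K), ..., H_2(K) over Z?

H_0 = Z,  H_1 = Z^3,  H_2 = 0.

K has 10 vertices, 14 edges, 2 triangles.
rank ∂_0 = 0, rank ∂_1 = 9 ⇒ b_0 = 10 − 0 − 9 = 1; all invariant factors of ∂_1 are 1 so no torsion. So H_0 = Z.
rank ∂_1 = 9, rank ∂_2 = 2 ⇒ b_1 = 14 − 9 − 2 = 3; all invariant factors of ∂_2 are 1 so no torsion. So H_1 = Z^3.
rank ∂_2 = 2, rank ∂_3 = 0 ⇒ b_2 = 2 − 2 − 0 = 0. So H_2 = 0.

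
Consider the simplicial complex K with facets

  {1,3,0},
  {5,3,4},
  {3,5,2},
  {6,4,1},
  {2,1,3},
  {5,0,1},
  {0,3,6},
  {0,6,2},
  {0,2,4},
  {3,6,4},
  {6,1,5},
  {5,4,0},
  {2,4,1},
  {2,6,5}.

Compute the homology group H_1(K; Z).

Order the vertices as 0 < 1 < 2 < 3 < 4 < 5 < 6. Listing each simplex with vertices in this order, K has dimension 2 with simplices:

  0-simplices (7): [0], [1], [2], [3], [4], [5], [6]
  1-simplices (21): [0,1], [0,2], [0,3], [0,4], [0,5], [0,6], [1,2], [1,3], [1,4], [1,5], [1,6], [2,3], [2,4], [2,5], [2,6], [3,4], [3,5], [3,6], [4,5], [4,6], [5,6]
  2-simplices (14): [0,1,3], [0,1,5], [0,2,4], [0,2,6], [0,3,6], [0,4,5], [1,2,3], [1,2,4], [1,4,6], [1,5,6], [2,3,5], [2,5,6], [3,4,5], [3,4,6]

Hence C_0 ≅ Z^7, C_1 ≅ Z^21, C_2 ≅ Z^14.

∂_1: C_1 → C_0 sends each edge [p,q] (with p < q) to q − p. For instance
  ∂[0,6] = [6] − [0].
This gives a 7×21 integer matrix of rank 6; reducing to Smith normal form yields diagonal entries (1,1,1,1,1,1).

Boundary ∂_2: C_2 → C_1 acts by ∂[p,q,r] = [q,r] − [p,r] + [p,q]. For instance
  ∂[0,3,6] = [3,6] − [0,6] + [0,3],
  ∂[1,4,6] = [4,6] − [1,6] + [1,4].
The resulting 21×14 matrix has rank 13, and its Smith normal form has invariant factors (1,1,1,1,1,1,1,1,1,1,1,1,1).

Reading off H_k = ker ∂_k / im ∂_{k+1}:

  H_1: rank ker ∂_1 − rank ∂_2 = (21 − 6) − 13 = 2, and the invariant factors of ∂_2 are all 1, so H_1 ≅ Z^2.

H_1 = Z^2.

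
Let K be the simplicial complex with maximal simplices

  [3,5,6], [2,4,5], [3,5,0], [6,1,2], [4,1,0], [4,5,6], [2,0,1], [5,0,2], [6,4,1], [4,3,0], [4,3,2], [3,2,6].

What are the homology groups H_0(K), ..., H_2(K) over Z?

Order the vertices as 0 < 1 < 2 < 3 < 4 < 5 < 6. Listing each simplex with vertices in this order, K has dimension 2 with simplices:

  0-simplices (7): [0], [1], [2], [3], [4], [5], [6]
  1-simplices (18): [0,1], [0,2], [0,3], [0,4], [0,5], [1,2], [1,4], [1,6], [2,3], [2,4], [2,5], [2,6], [3,4], [3,5], [3,6], [4,5], [4,6], [5,6]
  2-simplices (12): [0,1,2], [0,1,4], [0,2,5], [0,3,4], [0,3,5], [1,2,6], [1,4,6], [2,3,4], [2,3,6], [2,4,5], [3,5,6], [4,5,6]

so the chain groups are C_0 ≅ Z^7, C_1 ≅ Z^18, C_2 ≅ Z^12.

Boundary ∂_1: C_1 → C_0 maps an edge to its endpoints' difference, ∂[p,q] = q − p.
As a 7×18 matrix over Z this has rank 6, with invariant factors (1,1,1,1,1,1).

∂_2: C_2 → C_1 acts by ∂[p,q,r] = [q,r] − [p,r] + [p,q]. For instance
  ∂[0,1,2] = [1,2] − [0,2] + [0,1],
  ∂[1,2,6] = [2,6] − [1,6] + [1,2].
The resulting 18×12 matrix has rank 12, and its Smith normal form has invariant factors (1,1,1,1,1,1,1,1,1,1,1,2).

Now H_k = ker ∂_k / im ∂_{k+1}, so:

  H_0: rank C_0 − rank ∂_1 = 7 − 6 = 1, and the invariant factors of ∂_1 are all 1, so H_0 = Z.
  H_1: rank ker ∂_1 − rank ∂_2 = (18 − 6) − 12 = 0, and ∂_2 has invariant factor 2 > 1, so H_1 = Z/2Z.
  H_2: rank ker ∂_2 − rank ∂_3 = (12 − 12) − 0 = 0, and there is no ∂_3, so H_2 = 0.

H_0 = Z,  H_1 = Z/2Z,  H_2 = 0.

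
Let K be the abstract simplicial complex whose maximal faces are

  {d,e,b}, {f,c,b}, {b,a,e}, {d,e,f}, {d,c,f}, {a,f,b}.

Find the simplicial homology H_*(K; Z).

H_0 ≅ Z,  H_1 ≅ Z,  H_2 = 0.

Fix the vertex order a < b < c < d < e < f and write every simplex with vertices in increasing order. Then dim K = 2 and the simplices of K are:

  0-simplices (6): a, b, c, d, e, f
  1-simplices (12): ab, ae, af, bc, bd, be, bf, cd, cf, de, df, ef
  2-simplices (6): abe, abf, bcf, bde, cdf, def

so the chain groups are C_0 ≅ Z^6, C_1 ≅ Z^12, C_2 ≅ Z^6.

The boundary map ∂_1: C_1 → C_0 is given by ∂[p,q] = [q] − [p]. For instance
  ∂df = f − d.
This gives a 6×12 integer matrix of rank 5; reducing to Smith normal form yields diagonal entries (1,1,1,1,1).

The boundary map ∂_2: C_2 → C_1 maps a triangle to the signed sum of its edges. For instance
  ∂bde = de − be + bd,
  ∂def = ef − df + de.
The resulting 12×6 matrix has rank 6, and its Smith normal form has invariant factors (1,1,1,1,1,1).

From H_k ≅ ker(∂_k) / im(∂_{k+1}) we obtain:

  H_0: rank C_0 − rank ∂_1 = 6 − 5 = 1, and the invariant factors of ∂_1 are all 1, so H_0 ≅ Z.
  H_1: rank ker ∂_1 − rank ∂_2 = (12 − 5) − 6 = 1, and the invariant factors of ∂_2 are all 1, so H_1 ≅ Z.
  H_2: rank ker ∂_2 − rank ∂_3 = (6 − 6) − 0 = 0, and there is no ∂_3, so H_2 ≅ 0.

As a check, the Euler characteristic is 6 − 12 + 6 = 0, which agrees with 1 − 1 + 0 = 0.
(K is a triangulation of the cylinder S^1 x I.)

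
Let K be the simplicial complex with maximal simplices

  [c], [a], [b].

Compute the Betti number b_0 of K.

b_0 = 3.

K has 3 vertices.
rank ∂_0 = 0, rank ∂_1 = 0 ⇒ b_0 = 3 − 0 − 0 = 3. So H_0 ≅ Z^3.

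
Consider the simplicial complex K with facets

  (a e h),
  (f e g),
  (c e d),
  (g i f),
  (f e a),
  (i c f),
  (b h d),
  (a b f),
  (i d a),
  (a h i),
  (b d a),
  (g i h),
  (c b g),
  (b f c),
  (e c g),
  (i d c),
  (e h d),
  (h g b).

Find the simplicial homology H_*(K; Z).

H_0 ≅ Z,  H_1 ≅ Z ⊕ Z/2,  H_2 = 0.

Order the vertices as a < b < c < d < e < f < g < h < i. Listing each simplex with vertices in this order, K has dimension 2 with simplices:

  0-simplices (9): a, b, c, d, e, f, g, h, i
  1-simplices (27): ab, ad, ae, af, ah, ai, bc, bd, bf, bg, bh, cd, ce, cf, cg, ci, de, dh, di, ef, eg, eh, fg, fi, gh, gi, hi
  2-simplices (18): abd, abf, adi, aef, aeh, ahi, bcf, bcg, bdh, bgh, cde, cdi, ceg, cfi, deh, efg, fgi, ghi

Hence C_0 ≅ Z^9, C_1 ≅ Z^27, C_2 ≅ Z^18.

Boundary ∂_1: C_1 → C_0 maps an edge to its endpoints' difference, ∂[p,q] = q − p. For instance
  ∂cd = d − c.
The resulting 9×27 matrix has rank 8, and its Smith normal form has invariant factors (1,1,1,1,1,1,1,1).

The boundary map ∂_2: C_2 → C_1 maps a triangle to the signed sum of its edges. For instance
  ∂cde = de − ce + cd,
  ∂aef = ef − af + ae.
As a 27×18 matrix over Z this has rank 18, with invariant factors (1,1,1,1,1,1,1,1,1,1,1,1,1,1,1,1,1,2).

Now H_k = ker ∂_k / im ∂_{k+1}, so:

  H_0: rank C_0 − rank ∂_1 = 9 − 8 = 1, and the invariant factors of ∂_1 are all 1, so H_0 ≅ Z.
  H_1: rank ker ∂_1 − rank ∂_2 = (27 − 8) − 18 = 1, and ∂_2 has invariant factor 2 > 1, so H_1 ≅ Z ⊕ Z/2.
  H_2: rank ker ∂_2 − rank ∂_3 = (18 − 18) − 0 = 0, and there is no ∂_3, so H_2 ≅ 0.

As a check, the Euler characteristic is 9 − 27 + 18 = 0, which agrees with 1 − 1 + 0 = 0.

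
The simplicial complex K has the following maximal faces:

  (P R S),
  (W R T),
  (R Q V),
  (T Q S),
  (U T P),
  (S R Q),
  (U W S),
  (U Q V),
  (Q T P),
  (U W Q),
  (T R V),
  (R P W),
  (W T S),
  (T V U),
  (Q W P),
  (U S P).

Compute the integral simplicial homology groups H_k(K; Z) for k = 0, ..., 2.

H_0 = Z,  H_1 = Z^2,  H_2 = Z.

Order the vertices as P < Q < R < S < T < U < V < W. Listing each simplex with vertices in this order, K has dimension 2 with simplices:

  0-simplices (8): P, Q, R, S, T, U, V, W
  1-simplices (24): PQ, PR, PS, PT, PU, PW, QR, QS, QT, QU, QV, QW, RS, RT, RV, RW, ST, SU, SW, TU, TV, TW, UV, UW
  2-simplices (16): PQT, PQW, PRS, PRW, PSU, PTU, QRS, QRV, QST, QUV, QUW, RTV, RTW, STW, SUW, TUV

so the chain groups are C_0 ≅ Z^8, C_1 ≅ Z^24, C_2 ≅ Z^16.

Boundary ∂_1: C_1 → C_0 maps an edge to its endpoints' difference, ∂[p,q] = q − p. For instance
  ∂TU = U − T.
The 8×24 boundary matrix has rank 7 and Smith normal form diag(1,1,1,1,1,1,1).

Boundary ∂_2: C_2 → C_1 sends each 2-simplex [p,q,r] to [q,r] − [p,r] + [p,q]. For instance
  ∂STW = TW − SW + ST,
  ∂PRW = RW − PW + PR.
The resulting 24×16 matrix has rank 15, and its Smith normal form has invariant factors (1,1,1,1,1,1,1,1,1,1,1,1,1,1,1).

Computing H_k = (kernel of ∂_k) / (image of ∂_{k+1}):

  H_0: rank C_0 − rank ∂_1 = 8 − 7 = 1, and the invariant factors of ∂_1 are all 1, so H_0 ≅ Z.
  H_1: rank ker ∂_1 − rank ∂_2 = (24 − 7) − 15 = 2, and the invariant factors of ∂_2 are all 1, so H_1 ≅ Z^2.
  H_2: rank ker ∂_2 − rank ∂_3 = (16 − 15) − 0 = 1, and there is no ∂_3, so H_2 ≅ Z.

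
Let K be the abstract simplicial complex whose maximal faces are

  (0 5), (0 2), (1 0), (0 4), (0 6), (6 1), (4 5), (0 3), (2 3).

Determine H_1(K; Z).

H_1 ≅ Z^3.

Fix the vertex order 0 < 1 < 2 < 3 < 4 < 5 < 6 and write every simplex with vertices in increasing order. Then dim K = 1 and the simplices of K are:

  0-simplices (7): [0], [1], [2], [3], [4], [5], [6]
  1-simplices (9): [0,1], [0,2], [0,3], [0,4], [0,5], [0,6], [1,6], [2,3], [4,5]

so the chain groups are C_0 ≅ Z^7, C_1 ≅ Z^9.

The boundary map ∂_1: C_1 → C_0 is given by ∂[p,q] = [q] − [p].
This gives a 7×9 integer matrix of rank 6; reducing to Smith normal form yields diagonal entries (1,1,1,1,1,1).

Computing H_k = (kernel of ∂_k) / (image of ∂_{k+1}):

  H_1: rank ker ∂_1 − rank ∂_2 = (9 − 6) − 0 = 3, and there is no ∂_2, so H_1 = Z^3.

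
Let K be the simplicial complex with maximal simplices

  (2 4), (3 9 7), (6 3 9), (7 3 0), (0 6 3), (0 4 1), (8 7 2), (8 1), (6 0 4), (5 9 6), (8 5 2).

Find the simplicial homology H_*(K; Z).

Fix the vertex order 0 < 1 < 2 < 3 < 4 < 5 < 6 < 7 < 8 < 9 and write every simplex with vertices in increasing order. Then dim K = 2 and the simplices of K are:

  0-simplices (10): [0], [1], [2], [3], [4], [5], [6], [7], [8], [9]
  1-simplices (21): [0,1], [0,3], [0,4], [0,6], [0,7], [1,4], [1,8], [2,4], [2,5], [2,7], [2,8], [3,6], [3,7], [3,9], [4,6], [5,6], [5,8], [5,9], [6,9], [7,8], [7,9]
  2-simplices (9): [0,1,4], [0,3,6], [0,3,7], [0,4,6], [2,5,8], [2,7,8], [3,6,9], [3,7,9], [5,6,9]

Hence C_0 ≅ Z^10, C_1 ≅ Z^21, C_2 ≅ Z^9.

Boundary ∂_1: C_1 → C_0 is given by ∂[p,q] = [q] − [p]. For instance
  ∂[0,4] = [4] − [0].
As a 10×21 matrix over Z this has rank 9, with invariant factors (1,1,1,1,1,1,1,1,1).

Boundary ∂_2: C_2 → C_1 acts by ∂[p,q,r] = [q,r] − [p,r] + [p,q]. For instance
  ∂[5,6,9] = [6,9] − [5,9] + [5,6],
  ∂[0,1,4] = [1,4] − [0,4] + [0,1].
This gives a 21×9 integer matrix of rank 9; reducing to Smith normal form yields diagonal entries (1,1,1,1,1,1,1,1,1).

Computing H_k = (kernel of ∂_k) / (image of ∂_{k+1}):

  H_0: rank C_0 − rank ∂_1 = 10 − 9 = 1, and the invariant factors of ∂_1 are all 1, so H_0 = Z.
  H_1: rank ker ∂_1 − rank ∂_2 = (21 − 9) − 9 = 3, and the invariant factors of ∂_2 are all 1, so H_1 = Z^3.
  H_2: rank ker ∂_2 − rank ∂_3 = (9 − 9) − 0 = 0, and there is no ∂_3, so H_2 = 0.

As a check, the Euler characteristic is 10 − 21 + 9 = -2, which agrees with 1 − 3 + 0 = -2.

H_0 = Z,  H_1 = Z^3,  H_2 = 0.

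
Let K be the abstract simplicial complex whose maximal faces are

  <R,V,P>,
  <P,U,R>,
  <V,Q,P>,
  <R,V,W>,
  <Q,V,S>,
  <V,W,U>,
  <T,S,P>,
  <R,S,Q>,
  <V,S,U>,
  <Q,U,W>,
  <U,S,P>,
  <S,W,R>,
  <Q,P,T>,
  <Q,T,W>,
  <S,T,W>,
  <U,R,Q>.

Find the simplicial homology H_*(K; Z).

H_0 = Z,  H_1 = Z^2,  H_2 = Z.

Order the vertices as P < Q < R < S < T < U < V < W. Listing each simplex with vertices in this order, K has dimension 2 with simplices:

  0-simplices (8): P, Q, R, S, T, U, V, W
  1-simplices (24): PQ, PR, PS, PT, PU, PV, QR, QS, QT, QU, QV, QW, RS, RU, RV, RW, ST, SU, SV, SW, TW, UV, UW, VW
  2-simplices (16): PQT, PQV, PRU, PRV, PST, PSU, QRS, QRU, QSV, QTW, QUW, RSW, RVW, STW, SUV, UVW

Hence C_0 ≅ Z^8, C_1 ≅ Z^24, C_2 ≅ Z^16.

∂_1: C_1 → C_0 maps an edge to its endpoints' difference, ∂[p,q] = q − p. For instance
  ∂SV = V − S.
The 8×24 boundary matrix has rank 7 and Smith normal form diag(1,1,1,1,1,1,1).

Boundary ∂_2: C_2 → C_1 sends each 2-simplex [p,q,r] to [q,r] − [p,r] + [p,q]. For instance
  ∂QRU = RU − QU + QR,
  ∂QSV = SV − QV + QS.
As a 24×16 matrix over Z this has rank 15, with invariant factors (1,1,1,1,1,1,1,1,1,1,1,1,1,1,1).

Computing H_k = (kernel of ∂_k) / (image of ∂_{k+1}):

  H_0: rank C_0 − rank ∂_1 = 8 − 7 = 1, and the invariant factors of ∂_1 are all 1, so H_0 ≅ Z.
  H_1: rank ker ∂_1 − rank ∂_2 = (24 − 7) − 15 = 2, and the invariant factors of ∂_2 are all 1, so H_1 ≅ Z^2.
  H_2: rank ker ∂_2 − rank ∂_3 = (16 − 15) − 0 = 1, and there is no ∂_3, so H_2 ≅ Z.

(K is a triangulation of the torus T^2.)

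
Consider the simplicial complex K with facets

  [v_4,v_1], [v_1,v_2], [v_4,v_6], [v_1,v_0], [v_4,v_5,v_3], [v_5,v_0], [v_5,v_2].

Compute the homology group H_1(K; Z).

Order the vertices as v_0 < v_1 < v_2 < v_3 < v_4 < v_5 < v_6. Listing each simplex with vertices in this order, K has dimension 2 with simplices:

  0-simplices (7): [v_0], [v_1], [v_2], [v_3], [v_4], [v_5], [v_6]
  1-simplices (9): [v_0,v_1], [v_0,v_5], [v_1,v_2], [v_1,v_4], [v_2,v_5], [v_3,v_4], [v_3,v_5], [v_4,v_5], [v_4,v_6]
  2-simplices (1): [v_3,v_4,v_5]

so the chain groups are C_0 ≅ Z^7, C_1 ≅ Z^9, C_2 ≅ Z^1.

∂_1: C_1 → C_0 maps an edge to its endpoints' difference, ∂[p,q] = q − p. For instance
  ∂[v_0,v_1] = [v_1] − [v_0].
The resulting 7×9 matrix has rank 6, and its Smith normal form has invariant factors (1,1,1,1,1,1).

Boundary ∂_2: C_2 → C_1 acts by ∂[p,q,r] = [q,r] − [p,r] + [p,q]. For instance
  ∂[v_3,v_4,v_5] = [v_4,v_5] − [v_3,v_5] + [v_3,v_4].
This gives a 9×1 integer matrix of rank 1; reducing to Smith normal form yields diagonal entries (1).

Computing H_k = (kernel of ∂_k) / (image of ∂_{k+1}):

  H_1: rank ker ∂_1 − rank ∂_2 = (9 − 6) − 1 = 2, and the invariant factors of ∂_2 are all 1, so H_1 ≅ Z^2.

H_1 = Z^2.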